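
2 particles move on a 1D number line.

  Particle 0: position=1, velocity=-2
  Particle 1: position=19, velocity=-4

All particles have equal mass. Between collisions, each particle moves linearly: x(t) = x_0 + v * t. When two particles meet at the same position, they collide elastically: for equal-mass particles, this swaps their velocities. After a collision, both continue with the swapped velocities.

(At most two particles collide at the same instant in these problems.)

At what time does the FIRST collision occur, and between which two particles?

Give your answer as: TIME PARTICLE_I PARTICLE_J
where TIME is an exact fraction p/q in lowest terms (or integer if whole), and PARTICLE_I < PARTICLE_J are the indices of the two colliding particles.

Pair (0,1): pos 1,19 vel -2,-4 -> gap=18, closing at 2/unit, collide at t=9
Earliest collision: t=9 between 0 and 1

Answer: 9 0 1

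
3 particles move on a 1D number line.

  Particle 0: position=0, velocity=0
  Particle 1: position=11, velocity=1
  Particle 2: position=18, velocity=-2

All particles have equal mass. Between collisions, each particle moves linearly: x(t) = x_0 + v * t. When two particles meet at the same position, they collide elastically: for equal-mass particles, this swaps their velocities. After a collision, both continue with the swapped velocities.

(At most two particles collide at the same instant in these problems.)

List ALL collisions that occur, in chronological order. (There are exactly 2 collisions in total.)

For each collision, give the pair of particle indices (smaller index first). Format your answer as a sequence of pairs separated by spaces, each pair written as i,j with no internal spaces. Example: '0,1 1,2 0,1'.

Collision at t=7/3: particles 1 and 2 swap velocities; positions: p0=0 p1=40/3 p2=40/3; velocities now: v0=0 v1=-2 v2=1
Collision at t=9: particles 0 and 1 swap velocities; positions: p0=0 p1=0 p2=20; velocities now: v0=-2 v1=0 v2=1

Answer: 1,2 0,1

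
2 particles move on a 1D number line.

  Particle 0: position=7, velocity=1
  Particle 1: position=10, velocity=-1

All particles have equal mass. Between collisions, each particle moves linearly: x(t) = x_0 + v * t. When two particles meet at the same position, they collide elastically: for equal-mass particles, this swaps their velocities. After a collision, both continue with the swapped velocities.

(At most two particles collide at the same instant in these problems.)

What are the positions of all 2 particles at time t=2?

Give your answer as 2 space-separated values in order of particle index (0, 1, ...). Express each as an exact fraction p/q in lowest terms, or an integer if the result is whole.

Answer: 8 9

Derivation:
Collision at t=3/2: particles 0 and 1 swap velocities; positions: p0=17/2 p1=17/2; velocities now: v0=-1 v1=1
Advance to t=2 (no further collisions before then); velocities: v0=-1 v1=1; positions = 8 9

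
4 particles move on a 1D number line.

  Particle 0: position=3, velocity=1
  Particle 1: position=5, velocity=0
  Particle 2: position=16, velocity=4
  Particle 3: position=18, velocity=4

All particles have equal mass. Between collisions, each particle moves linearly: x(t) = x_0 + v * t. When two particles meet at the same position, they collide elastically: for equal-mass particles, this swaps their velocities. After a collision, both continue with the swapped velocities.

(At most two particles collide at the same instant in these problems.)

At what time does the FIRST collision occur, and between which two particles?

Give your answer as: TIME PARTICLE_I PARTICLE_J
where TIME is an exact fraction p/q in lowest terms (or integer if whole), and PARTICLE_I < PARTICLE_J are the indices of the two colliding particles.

Pair (0,1): pos 3,5 vel 1,0 -> gap=2, closing at 1/unit, collide at t=2
Pair (1,2): pos 5,16 vel 0,4 -> not approaching (rel speed -4 <= 0)
Pair (2,3): pos 16,18 vel 4,4 -> not approaching (rel speed 0 <= 0)
Earliest collision: t=2 between 0 and 1

Answer: 2 0 1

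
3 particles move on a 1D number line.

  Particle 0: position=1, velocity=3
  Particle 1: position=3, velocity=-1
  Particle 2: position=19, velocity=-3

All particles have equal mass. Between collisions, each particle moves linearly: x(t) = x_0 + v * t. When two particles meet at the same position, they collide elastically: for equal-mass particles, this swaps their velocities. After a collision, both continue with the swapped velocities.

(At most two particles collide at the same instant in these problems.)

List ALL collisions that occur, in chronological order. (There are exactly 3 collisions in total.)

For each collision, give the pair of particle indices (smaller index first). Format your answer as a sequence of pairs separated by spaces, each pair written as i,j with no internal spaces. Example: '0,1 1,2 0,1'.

Answer: 0,1 1,2 0,1

Derivation:
Collision at t=1/2: particles 0 and 1 swap velocities; positions: p0=5/2 p1=5/2 p2=35/2; velocities now: v0=-1 v1=3 v2=-3
Collision at t=3: particles 1 and 2 swap velocities; positions: p0=0 p1=10 p2=10; velocities now: v0=-1 v1=-3 v2=3
Collision at t=8: particles 0 and 1 swap velocities; positions: p0=-5 p1=-5 p2=25; velocities now: v0=-3 v1=-1 v2=3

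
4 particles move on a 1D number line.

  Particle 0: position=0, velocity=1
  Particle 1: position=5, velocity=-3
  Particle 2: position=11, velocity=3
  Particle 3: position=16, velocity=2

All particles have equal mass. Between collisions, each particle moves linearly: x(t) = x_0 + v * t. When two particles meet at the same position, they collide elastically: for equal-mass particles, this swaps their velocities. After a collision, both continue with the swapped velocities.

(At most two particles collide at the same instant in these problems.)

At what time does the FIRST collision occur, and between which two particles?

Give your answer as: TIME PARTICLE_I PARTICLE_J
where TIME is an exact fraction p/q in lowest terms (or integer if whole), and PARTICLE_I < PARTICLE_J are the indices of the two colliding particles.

Answer: 5/4 0 1

Derivation:
Pair (0,1): pos 0,5 vel 1,-3 -> gap=5, closing at 4/unit, collide at t=5/4
Pair (1,2): pos 5,11 vel -3,3 -> not approaching (rel speed -6 <= 0)
Pair (2,3): pos 11,16 vel 3,2 -> gap=5, closing at 1/unit, collide at t=5
Earliest collision: t=5/4 between 0 and 1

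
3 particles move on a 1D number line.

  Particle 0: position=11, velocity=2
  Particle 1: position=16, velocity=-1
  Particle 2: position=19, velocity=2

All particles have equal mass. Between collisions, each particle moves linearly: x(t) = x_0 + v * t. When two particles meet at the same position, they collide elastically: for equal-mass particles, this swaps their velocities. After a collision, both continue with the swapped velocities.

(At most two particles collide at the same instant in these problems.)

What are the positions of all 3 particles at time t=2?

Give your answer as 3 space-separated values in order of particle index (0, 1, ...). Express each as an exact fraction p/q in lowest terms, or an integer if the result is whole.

Collision at t=5/3: particles 0 and 1 swap velocities; positions: p0=43/3 p1=43/3 p2=67/3; velocities now: v0=-1 v1=2 v2=2
Advance to t=2 (no further collisions before then); velocities: v0=-1 v1=2 v2=2; positions = 14 15 23

Answer: 14 15 23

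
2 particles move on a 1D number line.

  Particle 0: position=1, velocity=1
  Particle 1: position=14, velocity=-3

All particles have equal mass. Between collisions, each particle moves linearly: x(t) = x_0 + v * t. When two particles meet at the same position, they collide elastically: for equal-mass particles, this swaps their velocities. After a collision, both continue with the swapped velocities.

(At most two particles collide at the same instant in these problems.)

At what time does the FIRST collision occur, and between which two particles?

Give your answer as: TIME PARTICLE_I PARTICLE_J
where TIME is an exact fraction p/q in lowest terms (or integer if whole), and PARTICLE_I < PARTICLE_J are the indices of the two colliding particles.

Answer: 13/4 0 1

Derivation:
Pair (0,1): pos 1,14 vel 1,-3 -> gap=13, closing at 4/unit, collide at t=13/4
Earliest collision: t=13/4 between 0 and 1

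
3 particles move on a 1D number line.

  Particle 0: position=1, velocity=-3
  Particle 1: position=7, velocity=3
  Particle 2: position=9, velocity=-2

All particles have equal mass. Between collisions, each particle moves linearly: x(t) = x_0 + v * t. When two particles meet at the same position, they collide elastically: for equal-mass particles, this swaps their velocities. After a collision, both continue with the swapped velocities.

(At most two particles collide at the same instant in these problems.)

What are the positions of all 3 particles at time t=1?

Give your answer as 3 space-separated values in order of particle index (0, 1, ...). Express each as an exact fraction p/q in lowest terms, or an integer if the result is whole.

Answer: -2 7 10

Derivation:
Collision at t=2/5: particles 1 and 2 swap velocities; positions: p0=-1/5 p1=41/5 p2=41/5; velocities now: v0=-3 v1=-2 v2=3
Advance to t=1 (no further collisions before then); velocities: v0=-3 v1=-2 v2=3; positions = -2 7 10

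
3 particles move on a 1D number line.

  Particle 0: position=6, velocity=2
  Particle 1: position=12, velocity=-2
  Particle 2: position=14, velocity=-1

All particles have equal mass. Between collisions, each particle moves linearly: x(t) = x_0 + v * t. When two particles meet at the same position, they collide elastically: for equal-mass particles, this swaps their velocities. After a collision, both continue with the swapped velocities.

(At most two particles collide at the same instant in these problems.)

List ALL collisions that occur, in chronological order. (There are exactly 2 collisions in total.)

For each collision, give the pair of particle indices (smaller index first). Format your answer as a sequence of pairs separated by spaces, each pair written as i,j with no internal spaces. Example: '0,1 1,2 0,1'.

Collision at t=3/2: particles 0 and 1 swap velocities; positions: p0=9 p1=9 p2=25/2; velocities now: v0=-2 v1=2 v2=-1
Collision at t=8/3: particles 1 and 2 swap velocities; positions: p0=20/3 p1=34/3 p2=34/3; velocities now: v0=-2 v1=-1 v2=2

Answer: 0,1 1,2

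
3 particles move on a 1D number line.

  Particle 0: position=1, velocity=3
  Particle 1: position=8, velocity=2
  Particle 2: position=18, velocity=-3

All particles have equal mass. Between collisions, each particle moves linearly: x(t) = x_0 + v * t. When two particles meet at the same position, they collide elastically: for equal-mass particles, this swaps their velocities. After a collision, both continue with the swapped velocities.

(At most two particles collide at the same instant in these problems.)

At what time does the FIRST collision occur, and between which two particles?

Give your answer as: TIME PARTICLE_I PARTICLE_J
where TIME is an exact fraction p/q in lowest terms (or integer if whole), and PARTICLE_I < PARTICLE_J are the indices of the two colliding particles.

Pair (0,1): pos 1,8 vel 3,2 -> gap=7, closing at 1/unit, collide at t=7
Pair (1,2): pos 8,18 vel 2,-3 -> gap=10, closing at 5/unit, collide at t=2
Earliest collision: t=2 between 1 and 2

Answer: 2 1 2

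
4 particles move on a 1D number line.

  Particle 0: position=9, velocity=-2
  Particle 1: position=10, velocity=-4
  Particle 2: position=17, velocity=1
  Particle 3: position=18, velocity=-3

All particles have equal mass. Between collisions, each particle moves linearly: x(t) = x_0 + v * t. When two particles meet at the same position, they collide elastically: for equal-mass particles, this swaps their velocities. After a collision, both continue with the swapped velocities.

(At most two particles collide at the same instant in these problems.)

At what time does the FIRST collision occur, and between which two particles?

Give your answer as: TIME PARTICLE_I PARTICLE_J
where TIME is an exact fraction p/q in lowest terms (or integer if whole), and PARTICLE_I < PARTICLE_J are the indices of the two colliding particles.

Pair (0,1): pos 9,10 vel -2,-4 -> gap=1, closing at 2/unit, collide at t=1/2
Pair (1,2): pos 10,17 vel -4,1 -> not approaching (rel speed -5 <= 0)
Pair (2,3): pos 17,18 vel 1,-3 -> gap=1, closing at 4/unit, collide at t=1/4
Earliest collision: t=1/4 between 2 and 3

Answer: 1/4 2 3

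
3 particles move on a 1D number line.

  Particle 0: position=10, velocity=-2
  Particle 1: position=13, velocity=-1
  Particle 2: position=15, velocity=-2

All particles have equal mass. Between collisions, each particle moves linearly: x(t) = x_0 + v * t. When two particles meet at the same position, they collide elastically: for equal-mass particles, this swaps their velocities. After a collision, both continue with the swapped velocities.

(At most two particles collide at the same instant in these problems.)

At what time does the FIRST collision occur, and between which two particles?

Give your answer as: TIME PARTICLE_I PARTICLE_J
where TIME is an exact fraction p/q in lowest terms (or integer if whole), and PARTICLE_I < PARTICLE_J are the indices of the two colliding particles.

Pair (0,1): pos 10,13 vel -2,-1 -> not approaching (rel speed -1 <= 0)
Pair (1,2): pos 13,15 vel -1,-2 -> gap=2, closing at 1/unit, collide at t=2
Earliest collision: t=2 between 1 and 2

Answer: 2 1 2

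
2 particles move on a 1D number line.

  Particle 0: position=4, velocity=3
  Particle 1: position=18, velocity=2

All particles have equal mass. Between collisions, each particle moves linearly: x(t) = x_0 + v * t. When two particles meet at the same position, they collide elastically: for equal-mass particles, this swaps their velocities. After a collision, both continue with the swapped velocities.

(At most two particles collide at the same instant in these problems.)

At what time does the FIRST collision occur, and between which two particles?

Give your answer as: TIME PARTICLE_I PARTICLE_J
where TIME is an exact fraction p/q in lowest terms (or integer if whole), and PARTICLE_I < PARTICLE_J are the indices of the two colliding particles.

Pair (0,1): pos 4,18 vel 3,2 -> gap=14, closing at 1/unit, collide at t=14
Earliest collision: t=14 between 0 and 1

Answer: 14 0 1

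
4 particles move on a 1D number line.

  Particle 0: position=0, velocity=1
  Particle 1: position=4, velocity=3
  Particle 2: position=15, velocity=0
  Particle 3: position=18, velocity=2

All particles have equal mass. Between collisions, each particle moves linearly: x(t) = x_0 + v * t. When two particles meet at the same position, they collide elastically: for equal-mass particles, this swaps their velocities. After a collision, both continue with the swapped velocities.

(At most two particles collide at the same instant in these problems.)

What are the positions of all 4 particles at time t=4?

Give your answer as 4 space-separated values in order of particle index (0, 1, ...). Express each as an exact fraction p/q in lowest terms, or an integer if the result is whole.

Answer: 4 15 16 26

Derivation:
Collision at t=11/3: particles 1 and 2 swap velocities; positions: p0=11/3 p1=15 p2=15 p3=76/3; velocities now: v0=1 v1=0 v2=3 v3=2
Advance to t=4 (no further collisions before then); velocities: v0=1 v1=0 v2=3 v3=2; positions = 4 15 16 26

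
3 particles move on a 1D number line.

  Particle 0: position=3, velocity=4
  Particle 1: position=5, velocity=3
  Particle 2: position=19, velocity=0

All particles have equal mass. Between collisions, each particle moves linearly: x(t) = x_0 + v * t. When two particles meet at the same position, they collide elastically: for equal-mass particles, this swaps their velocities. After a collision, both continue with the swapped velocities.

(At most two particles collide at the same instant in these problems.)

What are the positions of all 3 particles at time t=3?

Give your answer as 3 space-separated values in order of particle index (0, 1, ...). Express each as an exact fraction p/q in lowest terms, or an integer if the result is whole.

Collision at t=2: particles 0 and 1 swap velocities; positions: p0=11 p1=11 p2=19; velocities now: v0=3 v1=4 v2=0
Advance to t=3 (no further collisions before then); velocities: v0=3 v1=4 v2=0; positions = 14 15 19

Answer: 14 15 19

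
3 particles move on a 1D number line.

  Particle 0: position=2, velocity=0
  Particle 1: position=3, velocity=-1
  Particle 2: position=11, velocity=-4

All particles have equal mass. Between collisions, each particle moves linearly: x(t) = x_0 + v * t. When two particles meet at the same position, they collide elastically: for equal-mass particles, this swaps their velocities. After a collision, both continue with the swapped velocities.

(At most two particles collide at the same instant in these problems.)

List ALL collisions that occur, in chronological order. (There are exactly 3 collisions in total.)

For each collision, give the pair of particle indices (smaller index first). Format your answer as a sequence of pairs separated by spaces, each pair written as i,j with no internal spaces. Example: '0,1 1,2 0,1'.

Answer: 0,1 1,2 0,1

Derivation:
Collision at t=1: particles 0 and 1 swap velocities; positions: p0=2 p1=2 p2=7; velocities now: v0=-1 v1=0 v2=-4
Collision at t=9/4: particles 1 and 2 swap velocities; positions: p0=3/4 p1=2 p2=2; velocities now: v0=-1 v1=-4 v2=0
Collision at t=8/3: particles 0 and 1 swap velocities; positions: p0=1/3 p1=1/3 p2=2; velocities now: v0=-4 v1=-1 v2=0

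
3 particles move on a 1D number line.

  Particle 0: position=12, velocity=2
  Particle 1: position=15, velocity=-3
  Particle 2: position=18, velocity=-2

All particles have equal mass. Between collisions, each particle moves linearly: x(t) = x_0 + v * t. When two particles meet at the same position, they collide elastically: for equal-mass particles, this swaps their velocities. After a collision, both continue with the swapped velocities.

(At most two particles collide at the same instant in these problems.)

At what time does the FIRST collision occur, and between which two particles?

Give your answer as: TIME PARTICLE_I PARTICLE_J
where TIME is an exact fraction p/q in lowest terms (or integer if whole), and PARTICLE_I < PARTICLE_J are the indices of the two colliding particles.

Answer: 3/5 0 1

Derivation:
Pair (0,1): pos 12,15 vel 2,-3 -> gap=3, closing at 5/unit, collide at t=3/5
Pair (1,2): pos 15,18 vel -3,-2 -> not approaching (rel speed -1 <= 0)
Earliest collision: t=3/5 between 0 and 1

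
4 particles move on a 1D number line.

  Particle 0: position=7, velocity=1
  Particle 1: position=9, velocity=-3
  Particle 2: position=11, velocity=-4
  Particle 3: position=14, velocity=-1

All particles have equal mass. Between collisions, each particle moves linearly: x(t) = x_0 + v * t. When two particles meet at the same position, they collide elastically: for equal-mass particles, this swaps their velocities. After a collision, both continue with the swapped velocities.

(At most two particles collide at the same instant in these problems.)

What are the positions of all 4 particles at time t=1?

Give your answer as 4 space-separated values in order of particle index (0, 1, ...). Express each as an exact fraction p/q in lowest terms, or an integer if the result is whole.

Answer: 6 7 8 13

Derivation:
Collision at t=1/2: particles 0 and 1 swap velocities; positions: p0=15/2 p1=15/2 p2=9 p3=27/2; velocities now: v0=-3 v1=1 v2=-4 v3=-1
Collision at t=4/5: particles 1 and 2 swap velocities; positions: p0=33/5 p1=39/5 p2=39/5 p3=66/5; velocities now: v0=-3 v1=-4 v2=1 v3=-1
Advance to t=1 (no further collisions before then); velocities: v0=-3 v1=-4 v2=1 v3=-1; positions = 6 7 8 13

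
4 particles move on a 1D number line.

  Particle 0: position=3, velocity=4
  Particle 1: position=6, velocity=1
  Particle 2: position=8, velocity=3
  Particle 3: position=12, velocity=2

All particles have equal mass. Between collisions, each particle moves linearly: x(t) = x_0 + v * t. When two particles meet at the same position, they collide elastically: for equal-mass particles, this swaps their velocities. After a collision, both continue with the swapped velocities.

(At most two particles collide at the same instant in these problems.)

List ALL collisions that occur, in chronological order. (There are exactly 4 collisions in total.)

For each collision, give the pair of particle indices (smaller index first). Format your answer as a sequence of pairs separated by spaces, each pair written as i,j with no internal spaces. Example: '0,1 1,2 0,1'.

Answer: 0,1 2,3 1,2 2,3

Derivation:
Collision at t=1: particles 0 and 1 swap velocities; positions: p0=7 p1=7 p2=11 p3=14; velocities now: v0=1 v1=4 v2=3 v3=2
Collision at t=4: particles 2 and 3 swap velocities; positions: p0=10 p1=19 p2=20 p3=20; velocities now: v0=1 v1=4 v2=2 v3=3
Collision at t=9/2: particles 1 and 2 swap velocities; positions: p0=21/2 p1=21 p2=21 p3=43/2; velocities now: v0=1 v1=2 v2=4 v3=3
Collision at t=5: particles 2 and 3 swap velocities; positions: p0=11 p1=22 p2=23 p3=23; velocities now: v0=1 v1=2 v2=3 v3=4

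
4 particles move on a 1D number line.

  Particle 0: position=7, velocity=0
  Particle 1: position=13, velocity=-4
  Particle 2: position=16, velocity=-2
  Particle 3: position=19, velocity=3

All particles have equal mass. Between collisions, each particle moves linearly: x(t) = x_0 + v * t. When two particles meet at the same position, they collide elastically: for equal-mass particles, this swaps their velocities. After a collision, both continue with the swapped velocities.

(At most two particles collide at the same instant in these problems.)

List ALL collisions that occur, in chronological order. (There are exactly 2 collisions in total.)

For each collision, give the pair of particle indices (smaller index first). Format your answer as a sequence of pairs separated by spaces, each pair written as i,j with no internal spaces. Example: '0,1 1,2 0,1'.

Answer: 0,1 1,2

Derivation:
Collision at t=3/2: particles 0 and 1 swap velocities; positions: p0=7 p1=7 p2=13 p3=47/2; velocities now: v0=-4 v1=0 v2=-2 v3=3
Collision at t=9/2: particles 1 and 2 swap velocities; positions: p0=-5 p1=7 p2=7 p3=65/2; velocities now: v0=-4 v1=-2 v2=0 v3=3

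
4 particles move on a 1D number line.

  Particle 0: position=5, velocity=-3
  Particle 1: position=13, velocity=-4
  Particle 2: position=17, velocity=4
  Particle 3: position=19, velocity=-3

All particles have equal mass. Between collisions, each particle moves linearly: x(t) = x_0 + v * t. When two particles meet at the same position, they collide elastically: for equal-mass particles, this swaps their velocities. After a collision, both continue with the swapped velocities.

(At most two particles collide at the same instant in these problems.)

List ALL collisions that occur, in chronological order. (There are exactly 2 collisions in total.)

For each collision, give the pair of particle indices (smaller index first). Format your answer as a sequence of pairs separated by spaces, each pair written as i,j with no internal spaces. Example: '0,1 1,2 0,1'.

Collision at t=2/7: particles 2 and 3 swap velocities; positions: p0=29/7 p1=83/7 p2=127/7 p3=127/7; velocities now: v0=-3 v1=-4 v2=-3 v3=4
Collision at t=8: particles 0 and 1 swap velocities; positions: p0=-19 p1=-19 p2=-5 p3=49; velocities now: v0=-4 v1=-3 v2=-3 v3=4

Answer: 2,3 0,1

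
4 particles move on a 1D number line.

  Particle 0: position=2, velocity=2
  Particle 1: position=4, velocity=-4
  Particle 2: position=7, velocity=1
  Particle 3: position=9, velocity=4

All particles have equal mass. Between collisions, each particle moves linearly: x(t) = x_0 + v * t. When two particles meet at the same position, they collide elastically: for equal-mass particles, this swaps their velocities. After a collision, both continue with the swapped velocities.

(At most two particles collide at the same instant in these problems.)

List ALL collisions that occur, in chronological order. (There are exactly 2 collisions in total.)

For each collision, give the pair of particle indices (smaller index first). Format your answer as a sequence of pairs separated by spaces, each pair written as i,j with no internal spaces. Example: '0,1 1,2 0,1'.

Collision at t=1/3: particles 0 and 1 swap velocities; positions: p0=8/3 p1=8/3 p2=22/3 p3=31/3; velocities now: v0=-4 v1=2 v2=1 v3=4
Collision at t=5: particles 1 and 2 swap velocities; positions: p0=-16 p1=12 p2=12 p3=29; velocities now: v0=-4 v1=1 v2=2 v3=4

Answer: 0,1 1,2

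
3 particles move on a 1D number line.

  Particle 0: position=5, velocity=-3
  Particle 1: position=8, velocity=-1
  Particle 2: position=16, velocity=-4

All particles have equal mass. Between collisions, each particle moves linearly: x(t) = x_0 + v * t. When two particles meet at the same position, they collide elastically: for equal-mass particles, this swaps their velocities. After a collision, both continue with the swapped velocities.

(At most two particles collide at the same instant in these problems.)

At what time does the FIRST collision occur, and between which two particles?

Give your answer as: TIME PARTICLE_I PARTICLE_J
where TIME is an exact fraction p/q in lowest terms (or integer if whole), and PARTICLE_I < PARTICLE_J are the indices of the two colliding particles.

Pair (0,1): pos 5,8 vel -3,-1 -> not approaching (rel speed -2 <= 0)
Pair (1,2): pos 8,16 vel -1,-4 -> gap=8, closing at 3/unit, collide at t=8/3
Earliest collision: t=8/3 between 1 and 2

Answer: 8/3 1 2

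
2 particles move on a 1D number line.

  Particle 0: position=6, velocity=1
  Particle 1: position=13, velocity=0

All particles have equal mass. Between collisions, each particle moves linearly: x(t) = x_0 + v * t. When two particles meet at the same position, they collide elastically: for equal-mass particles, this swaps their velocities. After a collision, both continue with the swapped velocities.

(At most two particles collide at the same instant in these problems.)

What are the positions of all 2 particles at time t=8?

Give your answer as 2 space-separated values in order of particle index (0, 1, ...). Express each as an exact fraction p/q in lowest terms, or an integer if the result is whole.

Answer: 13 14

Derivation:
Collision at t=7: particles 0 and 1 swap velocities; positions: p0=13 p1=13; velocities now: v0=0 v1=1
Advance to t=8 (no further collisions before then); velocities: v0=0 v1=1; positions = 13 14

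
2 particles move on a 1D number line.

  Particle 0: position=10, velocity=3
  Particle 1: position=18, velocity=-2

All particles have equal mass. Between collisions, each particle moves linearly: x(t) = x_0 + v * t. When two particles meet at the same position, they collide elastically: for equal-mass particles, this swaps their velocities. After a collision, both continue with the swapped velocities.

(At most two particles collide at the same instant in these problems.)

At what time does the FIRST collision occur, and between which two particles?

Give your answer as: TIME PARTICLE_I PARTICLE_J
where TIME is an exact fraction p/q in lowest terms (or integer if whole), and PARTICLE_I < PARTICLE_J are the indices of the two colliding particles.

Answer: 8/5 0 1

Derivation:
Pair (0,1): pos 10,18 vel 3,-2 -> gap=8, closing at 5/unit, collide at t=8/5
Earliest collision: t=8/5 between 0 and 1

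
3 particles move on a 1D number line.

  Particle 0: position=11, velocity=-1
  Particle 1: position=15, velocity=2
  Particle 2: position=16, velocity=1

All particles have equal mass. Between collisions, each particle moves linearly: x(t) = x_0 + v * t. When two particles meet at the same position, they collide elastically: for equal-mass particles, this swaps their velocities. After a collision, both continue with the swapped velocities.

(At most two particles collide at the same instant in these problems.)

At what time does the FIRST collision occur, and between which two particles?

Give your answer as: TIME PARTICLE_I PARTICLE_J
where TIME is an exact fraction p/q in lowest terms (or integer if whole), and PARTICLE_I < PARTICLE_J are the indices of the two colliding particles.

Pair (0,1): pos 11,15 vel -1,2 -> not approaching (rel speed -3 <= 0)
Pair (1,2): pos 15,16 vel 2,1 -> gap=1, closing at 1/unit, collide at t=1
Earliest collision: t=1 between 1 and 2

Answer: 1 1 2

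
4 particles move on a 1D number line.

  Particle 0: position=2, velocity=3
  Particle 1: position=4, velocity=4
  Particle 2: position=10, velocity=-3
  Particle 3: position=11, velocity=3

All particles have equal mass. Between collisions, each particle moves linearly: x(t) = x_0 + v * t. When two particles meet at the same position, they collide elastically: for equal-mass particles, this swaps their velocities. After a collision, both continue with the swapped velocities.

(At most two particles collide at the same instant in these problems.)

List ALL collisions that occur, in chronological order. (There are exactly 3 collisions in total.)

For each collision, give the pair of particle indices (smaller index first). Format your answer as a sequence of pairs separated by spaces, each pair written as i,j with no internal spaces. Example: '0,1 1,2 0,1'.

Answer: 1,2 0,1 2,3

Derivation:
Collision at t=6/7: particles 1 and 2 swap velocities; positions: p0=32/7 p1=52/7 p2=52/7 p3=95/7; velocities now: v0=3 v1=-3 v2=4 v3=3
Collision at t=4/3: particles 0 and 1 swap velocities; positions: p0=6 p1=6 p2=28/3 p3=15; velocities now: v0=-3 v1=3 v2=4 v3=3
Collision at t=7: particles 2 and 3 swap velocities; positions: p0=-11 p1=23 p2=32 p3=32; velocities now: v0=-3 v1=3 v2=3 v3=4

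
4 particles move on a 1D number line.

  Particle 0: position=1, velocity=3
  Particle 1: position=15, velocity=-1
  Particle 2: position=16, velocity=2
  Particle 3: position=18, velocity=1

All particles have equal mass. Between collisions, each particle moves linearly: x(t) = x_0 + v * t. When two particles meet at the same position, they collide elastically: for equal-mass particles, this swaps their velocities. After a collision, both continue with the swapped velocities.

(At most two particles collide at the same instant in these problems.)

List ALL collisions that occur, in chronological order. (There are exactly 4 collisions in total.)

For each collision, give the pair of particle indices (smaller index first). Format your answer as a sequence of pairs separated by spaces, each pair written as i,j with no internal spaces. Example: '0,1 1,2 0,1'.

Answer: 2,3 0,1 1,2 2,3

Derivation:
Collision at t=2: particles 2 and 3 swap velocities; positions: p0=7 p1=13 p2=20 p3=20; velocities now: v0=3 v1=-1 v2=1 v3=2
Collision at t=7/2: particles 0 and 1 swap velocities; positions: p0=23/2 p1=23/2 p2=43/2 p3=23; velocities now: v0=-1 v1=3 v2=1 v3=2
Collision at t=17/2: particles 1 and 2 swap velocities; positions: p0=13/2 p1=53/2 p2=53/2 p3=33; velocities now: v0=-1 v1=1 v2=3 v3=2
Collision at t=15: particles 2 and 3 swap velocities; positions: p0=0 p1=33 p2=46 p3=46; velocities now: v0=-1 v1=1 v2=2 v3=3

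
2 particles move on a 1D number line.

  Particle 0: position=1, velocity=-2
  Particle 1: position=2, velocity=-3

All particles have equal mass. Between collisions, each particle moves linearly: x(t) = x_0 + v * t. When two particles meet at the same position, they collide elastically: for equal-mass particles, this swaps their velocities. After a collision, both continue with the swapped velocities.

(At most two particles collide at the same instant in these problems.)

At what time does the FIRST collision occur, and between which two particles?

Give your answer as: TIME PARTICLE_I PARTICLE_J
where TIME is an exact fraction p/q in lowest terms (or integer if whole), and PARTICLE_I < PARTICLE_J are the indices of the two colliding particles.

Answer: 1 0 1

Derivation:
Pair (0,1): pos 1,2 vel -2,-3 -> gap=1, closing at 1/unit, collide at t=1
Earliest collision: t=1 between 0 and 1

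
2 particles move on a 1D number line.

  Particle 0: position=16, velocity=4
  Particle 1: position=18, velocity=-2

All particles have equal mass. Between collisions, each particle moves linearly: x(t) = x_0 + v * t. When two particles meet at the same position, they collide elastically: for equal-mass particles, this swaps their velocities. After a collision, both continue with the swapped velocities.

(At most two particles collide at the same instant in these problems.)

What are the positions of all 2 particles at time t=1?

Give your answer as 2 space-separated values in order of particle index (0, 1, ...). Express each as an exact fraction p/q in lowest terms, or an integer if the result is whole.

Collision at t=1/3: particles 0 and 1 swap velocities; positions: p0=52/3 p1=52/3; velocities now: v0=-2 v1=4
Advance to t=1 (no further collisions before then); velocities: v0=-2 v1=4; positions = 16 20

Answer: 16 20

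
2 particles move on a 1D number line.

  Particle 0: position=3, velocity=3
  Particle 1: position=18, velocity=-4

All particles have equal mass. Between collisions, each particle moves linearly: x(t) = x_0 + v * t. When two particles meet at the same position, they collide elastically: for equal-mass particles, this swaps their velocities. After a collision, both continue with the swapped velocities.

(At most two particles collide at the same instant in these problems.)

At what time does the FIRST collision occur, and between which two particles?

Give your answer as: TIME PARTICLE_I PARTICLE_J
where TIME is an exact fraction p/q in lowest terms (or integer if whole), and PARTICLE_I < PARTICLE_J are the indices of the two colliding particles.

Answer: 15/7 0 1

Derivation:
Pair (0,1): pos 3,18 vel 3,-4 -> gap=15, closing at 7/unit, collide at t=15/7
Earliest collision: t=15/7 between 0 and 1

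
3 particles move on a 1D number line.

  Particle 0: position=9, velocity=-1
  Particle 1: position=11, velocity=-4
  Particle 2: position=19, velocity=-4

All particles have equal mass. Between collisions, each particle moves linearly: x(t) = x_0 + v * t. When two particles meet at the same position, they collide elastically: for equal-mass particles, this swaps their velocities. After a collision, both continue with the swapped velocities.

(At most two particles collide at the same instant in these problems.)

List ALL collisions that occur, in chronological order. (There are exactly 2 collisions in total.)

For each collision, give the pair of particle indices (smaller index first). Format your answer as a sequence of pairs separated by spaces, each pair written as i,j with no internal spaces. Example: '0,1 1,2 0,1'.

Collision at t=2/3: particles 0 and 1 swap velocities; positions: p0=25/3 p1=25/3 p2=49/3; velocities now: v0=-4 v1=-1 v2=-4
Collision at t=10/3: particles 1 and 2 swap velocities; positions: p0=-7/3 p1=17/3 p2=17/3; velocities now: v0=-4 v1=-4 v2=-1

Answer: 0,1 1,2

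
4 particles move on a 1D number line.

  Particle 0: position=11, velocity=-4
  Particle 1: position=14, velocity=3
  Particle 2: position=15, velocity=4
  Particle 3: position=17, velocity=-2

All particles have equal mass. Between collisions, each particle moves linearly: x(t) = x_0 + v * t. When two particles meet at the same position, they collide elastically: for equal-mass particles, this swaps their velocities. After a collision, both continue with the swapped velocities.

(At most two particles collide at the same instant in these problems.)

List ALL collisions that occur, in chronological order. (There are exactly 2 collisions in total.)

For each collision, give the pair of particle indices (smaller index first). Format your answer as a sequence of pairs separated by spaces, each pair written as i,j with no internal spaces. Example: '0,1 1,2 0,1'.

Collision at t=1/3: particles 2 and 3 swap velocities; positions: p0=29/3 p1=15 p2=49/3 p3=49/3; velocities now: v0=-4 v1=3 v2=-2 v3=4
Collision at t=3/5: particles 1 and 2 swap velocities; positions: p0=43/5 p1=79/5 p2=79/5 p3=87/5; velocities now: v0=-4 v1=-2 v2=3 v3=4

Answer: 2,3 1,2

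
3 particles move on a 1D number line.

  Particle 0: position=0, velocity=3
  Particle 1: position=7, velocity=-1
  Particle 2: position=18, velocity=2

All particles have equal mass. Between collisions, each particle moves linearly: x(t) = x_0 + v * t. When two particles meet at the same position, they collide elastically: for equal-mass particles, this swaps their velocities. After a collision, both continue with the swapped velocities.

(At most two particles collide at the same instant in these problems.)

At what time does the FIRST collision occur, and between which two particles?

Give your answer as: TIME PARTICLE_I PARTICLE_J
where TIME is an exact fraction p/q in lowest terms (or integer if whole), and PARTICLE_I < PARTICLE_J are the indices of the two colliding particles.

Answer: 7/4 0 1

Derivation:
Pair (0,1): pos 0,7 vel 3,-1 -> gap=7, closing at 4/unit, collide at t=7/4
Pair (1,2): pos 7,18 vel -1,2 -> not approaching (rel speed -3 <= 0)
Earliest collision: t=7/4 between 0 and 1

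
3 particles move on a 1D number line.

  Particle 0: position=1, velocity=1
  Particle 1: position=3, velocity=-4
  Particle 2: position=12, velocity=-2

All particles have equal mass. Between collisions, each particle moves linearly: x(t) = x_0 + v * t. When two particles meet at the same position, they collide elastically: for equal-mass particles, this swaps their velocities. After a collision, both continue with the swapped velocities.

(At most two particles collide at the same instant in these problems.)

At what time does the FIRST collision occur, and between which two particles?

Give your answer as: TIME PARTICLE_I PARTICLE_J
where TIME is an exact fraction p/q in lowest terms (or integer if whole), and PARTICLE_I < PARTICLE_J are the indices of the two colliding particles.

Pair (0,1): pos 1,3 vel 1,-4 -> gap=2, closing at 5/unit, collide at t=2/5
Pair (1,2): pos 3,12 vel -4,-2 -> not approaching (rel speed -2 <= 0)
Earliest collision: t=2/5 between 0 and 1

Answer: 2/5 0 1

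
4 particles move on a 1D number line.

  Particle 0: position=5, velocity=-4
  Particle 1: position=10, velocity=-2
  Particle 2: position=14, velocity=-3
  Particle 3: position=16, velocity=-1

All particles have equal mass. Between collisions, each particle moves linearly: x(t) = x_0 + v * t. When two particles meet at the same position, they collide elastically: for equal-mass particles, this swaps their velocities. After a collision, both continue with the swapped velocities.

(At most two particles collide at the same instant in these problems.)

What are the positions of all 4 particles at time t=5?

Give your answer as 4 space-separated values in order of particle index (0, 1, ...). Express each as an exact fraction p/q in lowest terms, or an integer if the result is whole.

Answer: -15 -1 0 11

Derivation:
Collision at t=4: particles 1 and 2 swap velocities; positions: p0=-11 p1=2 p2=2 p3=12; velocities now: v0=-4 v1=-3 v2=-2 v3=-1
Advance to t=5 (no further collisions before then); velocities: v0=-4 v1=-3 v2=-2 v3=-1; positions = -15 -1 0 11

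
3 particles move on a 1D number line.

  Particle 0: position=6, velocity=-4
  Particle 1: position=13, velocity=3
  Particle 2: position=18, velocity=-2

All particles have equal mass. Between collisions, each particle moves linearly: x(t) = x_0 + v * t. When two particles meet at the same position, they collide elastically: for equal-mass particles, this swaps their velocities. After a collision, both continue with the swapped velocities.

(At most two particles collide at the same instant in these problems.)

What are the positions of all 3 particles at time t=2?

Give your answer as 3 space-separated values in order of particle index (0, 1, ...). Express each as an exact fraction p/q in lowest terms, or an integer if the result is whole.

Collision at t=1: particles 1 and 2 swap velocities; positions: p0=2 p1=16 p2=16; velocities now: v0=-4 v1=-2 v2=3
Advance to t=2 (no further collisions before then); velocities: v0=-4 v1=-2 v2=3; positions = -2 14 19

Answer: -2 14 19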